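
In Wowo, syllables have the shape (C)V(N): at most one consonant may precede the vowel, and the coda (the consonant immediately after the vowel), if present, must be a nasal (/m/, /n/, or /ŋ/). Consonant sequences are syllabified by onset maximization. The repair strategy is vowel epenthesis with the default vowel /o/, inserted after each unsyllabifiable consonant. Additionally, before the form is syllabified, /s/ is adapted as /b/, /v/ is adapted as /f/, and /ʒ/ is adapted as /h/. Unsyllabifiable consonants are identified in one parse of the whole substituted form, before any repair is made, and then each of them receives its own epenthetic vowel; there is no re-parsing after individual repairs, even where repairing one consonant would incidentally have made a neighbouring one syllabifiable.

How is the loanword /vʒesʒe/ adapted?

Substitution: /v/ → /f/, /ʒ/ → /h/, /s/ → /b/, giving /fhebhe/.
Under (C)V(N), the unsyllabifiable consonants are /f/, /b/ (only a nasal (/m/, /n/, or /ŋ/) is licensed in coda position; onsets are limited to one consonant).
Epenthesis after each stranded consonant: /f/ → /fo/, /b/ → /bo/.

fohebohe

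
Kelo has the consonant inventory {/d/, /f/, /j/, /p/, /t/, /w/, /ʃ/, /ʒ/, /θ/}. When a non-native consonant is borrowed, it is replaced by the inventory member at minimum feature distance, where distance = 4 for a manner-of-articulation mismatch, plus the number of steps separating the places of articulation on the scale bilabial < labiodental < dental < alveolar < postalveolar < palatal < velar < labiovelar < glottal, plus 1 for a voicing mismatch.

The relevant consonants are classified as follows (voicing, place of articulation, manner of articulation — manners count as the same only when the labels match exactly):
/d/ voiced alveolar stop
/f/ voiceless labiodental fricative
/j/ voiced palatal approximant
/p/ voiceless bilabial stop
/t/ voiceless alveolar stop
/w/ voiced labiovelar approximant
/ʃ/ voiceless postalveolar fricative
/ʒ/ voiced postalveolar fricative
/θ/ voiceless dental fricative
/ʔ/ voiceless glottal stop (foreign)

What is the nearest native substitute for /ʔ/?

/t/ is closest: same manner (stop), place distance 5 (glottal→alveolar), same voicing; total 5. Next closest is /d/ at distance 6.

t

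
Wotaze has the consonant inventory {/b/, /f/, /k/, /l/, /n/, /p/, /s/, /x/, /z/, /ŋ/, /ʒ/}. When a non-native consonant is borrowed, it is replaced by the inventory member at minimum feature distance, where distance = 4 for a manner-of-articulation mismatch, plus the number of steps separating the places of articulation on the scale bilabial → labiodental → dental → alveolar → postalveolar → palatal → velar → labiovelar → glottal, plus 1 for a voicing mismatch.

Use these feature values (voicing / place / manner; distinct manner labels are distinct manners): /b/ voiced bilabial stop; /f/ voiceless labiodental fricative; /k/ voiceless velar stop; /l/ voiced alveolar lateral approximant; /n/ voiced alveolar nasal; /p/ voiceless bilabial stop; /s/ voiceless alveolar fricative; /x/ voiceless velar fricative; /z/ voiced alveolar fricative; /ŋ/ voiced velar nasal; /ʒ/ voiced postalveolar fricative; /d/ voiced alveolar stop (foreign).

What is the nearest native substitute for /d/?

b

/b/ is closest: same manner (stop), place distance 3 (alveolar→bilabial), same voicing; total 3. Next closest is /k/ at distance 4.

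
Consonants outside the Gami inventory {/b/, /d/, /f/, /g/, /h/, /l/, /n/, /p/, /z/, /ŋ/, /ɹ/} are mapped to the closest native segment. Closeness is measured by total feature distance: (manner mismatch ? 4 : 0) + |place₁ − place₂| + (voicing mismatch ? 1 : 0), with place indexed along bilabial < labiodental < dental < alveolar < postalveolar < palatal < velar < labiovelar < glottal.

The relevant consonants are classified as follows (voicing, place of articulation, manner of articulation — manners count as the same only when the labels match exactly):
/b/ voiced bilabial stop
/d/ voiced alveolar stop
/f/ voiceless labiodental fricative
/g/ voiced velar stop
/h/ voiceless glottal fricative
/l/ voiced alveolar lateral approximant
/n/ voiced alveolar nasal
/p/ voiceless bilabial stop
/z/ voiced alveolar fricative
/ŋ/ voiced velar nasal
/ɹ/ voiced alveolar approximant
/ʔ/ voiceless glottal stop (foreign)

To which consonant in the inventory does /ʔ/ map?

g

/g/ is closest: same manner (stop), place distance 2 (glottal→velar), voicing differs (+1); total 3. Next closest is /h/ at distance 4.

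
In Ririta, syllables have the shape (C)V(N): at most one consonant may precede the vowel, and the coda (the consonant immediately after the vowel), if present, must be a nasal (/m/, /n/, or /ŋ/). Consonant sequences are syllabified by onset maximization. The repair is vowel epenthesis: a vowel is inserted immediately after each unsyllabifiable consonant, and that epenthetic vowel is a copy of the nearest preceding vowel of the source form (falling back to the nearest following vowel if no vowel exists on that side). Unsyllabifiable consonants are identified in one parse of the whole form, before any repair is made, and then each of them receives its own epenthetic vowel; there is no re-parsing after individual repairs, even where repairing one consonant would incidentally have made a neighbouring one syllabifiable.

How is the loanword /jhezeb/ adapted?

jehezebe

Under (C)V(N), the unsyllabifiable consonants are /j/, /b/ (only a nasal (/m/, /n/, or /ŋ/) is licensed in coda position; onsets are limited to one consonant).
Each unlicensed consonant becomes the onset of a new syllable: /j/ → /je/, /b/ → /be/.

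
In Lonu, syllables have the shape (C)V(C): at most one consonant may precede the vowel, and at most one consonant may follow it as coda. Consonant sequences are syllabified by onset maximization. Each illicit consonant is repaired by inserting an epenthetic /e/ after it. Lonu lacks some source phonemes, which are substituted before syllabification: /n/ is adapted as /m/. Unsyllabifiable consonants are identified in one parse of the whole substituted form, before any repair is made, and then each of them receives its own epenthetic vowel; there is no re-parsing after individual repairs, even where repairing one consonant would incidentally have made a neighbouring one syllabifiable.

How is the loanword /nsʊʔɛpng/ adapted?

Substitution: /n/ → /m/, giving /msʊʔɛpmg/.
The consonants /m/, /m/, /g/ cannot be parsed into a legal (C)V(C) syllable (at most one coda consonant is licensed; onsets are limited to one consonant).
Each unlicensed consonant becomes the onset of a new syllable: /m/ → /me/, /m/ → /me/, /g/ → /ge/.

mesʊʔɛpmege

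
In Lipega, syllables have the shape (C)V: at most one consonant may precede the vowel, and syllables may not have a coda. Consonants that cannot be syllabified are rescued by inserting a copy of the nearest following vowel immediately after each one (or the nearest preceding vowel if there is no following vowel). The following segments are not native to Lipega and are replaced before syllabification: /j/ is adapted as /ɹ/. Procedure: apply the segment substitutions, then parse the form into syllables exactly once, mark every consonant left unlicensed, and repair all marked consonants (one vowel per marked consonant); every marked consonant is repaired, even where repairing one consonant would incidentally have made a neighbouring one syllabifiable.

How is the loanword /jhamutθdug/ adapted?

ɹahamutuθudugu

Substitution: /j/ → /ɹ/, giving /ɹhamutθdug/.
Under (C)V, the unsyllabifiable consonants are /ɹ/, /t/, /θ/, /g/ (no codas are permitted; onsets are limited to one consonant).
Inserting the epenthetic vowel yields /ɹ/ → /ɹa/, /t/ → /tu/, /θ/ → /θu/, /g/ → /gu/.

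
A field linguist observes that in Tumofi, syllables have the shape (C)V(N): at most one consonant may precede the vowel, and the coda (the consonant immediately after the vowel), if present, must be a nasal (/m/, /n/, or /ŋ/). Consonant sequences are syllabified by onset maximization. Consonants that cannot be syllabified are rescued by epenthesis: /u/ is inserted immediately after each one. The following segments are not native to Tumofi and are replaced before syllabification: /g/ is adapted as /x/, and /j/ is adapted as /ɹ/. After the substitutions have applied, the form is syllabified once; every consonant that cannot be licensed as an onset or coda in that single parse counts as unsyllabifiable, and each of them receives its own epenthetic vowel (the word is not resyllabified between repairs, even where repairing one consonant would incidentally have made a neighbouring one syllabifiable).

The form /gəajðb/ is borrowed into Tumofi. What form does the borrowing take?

xəaɹuðubu

Substitution: /g/ → /x/, /j/ → /ɹ/, giving /xəaɹðb/.
Under (C)V(N), the unsyllabifiable consonants are /ɹ/, /ð/, /b/ (only a nasal (/m/, /n/, or /ŋ/) is licensed in coda position; onsets are limited to one consonant).
Each unlicensed consonant becomes the onset of a new syllable: /ɹ/ → /ɹu/, /ð/ → /ðu/, /b/ → /bu/.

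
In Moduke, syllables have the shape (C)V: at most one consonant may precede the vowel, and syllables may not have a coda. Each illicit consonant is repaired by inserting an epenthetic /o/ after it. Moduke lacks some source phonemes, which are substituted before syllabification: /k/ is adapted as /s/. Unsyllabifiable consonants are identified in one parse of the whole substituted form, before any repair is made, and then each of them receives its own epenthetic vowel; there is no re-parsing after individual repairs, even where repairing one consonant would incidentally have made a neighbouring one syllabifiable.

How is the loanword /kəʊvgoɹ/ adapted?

Substitution: /k/ → /s/, giving /səʊvgoɹ/.
Under (C)V, the unsyllabifiable consonants are /v/, /ɹ/ (no codas are permitted; onsets are limited to one consonant).
Epenthesis after each stranded consonant: /v/ → /vo/, /ɹ/ → /ɹo/.

səʊvogoɹo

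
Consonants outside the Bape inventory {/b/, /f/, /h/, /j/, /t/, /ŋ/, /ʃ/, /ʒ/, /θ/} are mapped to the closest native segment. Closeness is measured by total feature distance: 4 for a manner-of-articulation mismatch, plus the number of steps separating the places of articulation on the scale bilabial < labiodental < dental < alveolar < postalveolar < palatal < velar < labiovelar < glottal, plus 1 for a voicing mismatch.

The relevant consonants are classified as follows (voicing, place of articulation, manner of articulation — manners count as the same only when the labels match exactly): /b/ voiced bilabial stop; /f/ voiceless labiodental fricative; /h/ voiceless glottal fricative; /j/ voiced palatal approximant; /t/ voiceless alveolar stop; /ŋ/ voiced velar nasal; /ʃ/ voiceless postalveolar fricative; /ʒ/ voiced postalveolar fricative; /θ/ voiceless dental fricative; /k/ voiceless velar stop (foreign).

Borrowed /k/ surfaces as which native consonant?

/t/ is closest: same manner (stop), place distance 3 (velar→alveolar), same voicing; total 3. Next closest is /ŋ/ at distance 5.

t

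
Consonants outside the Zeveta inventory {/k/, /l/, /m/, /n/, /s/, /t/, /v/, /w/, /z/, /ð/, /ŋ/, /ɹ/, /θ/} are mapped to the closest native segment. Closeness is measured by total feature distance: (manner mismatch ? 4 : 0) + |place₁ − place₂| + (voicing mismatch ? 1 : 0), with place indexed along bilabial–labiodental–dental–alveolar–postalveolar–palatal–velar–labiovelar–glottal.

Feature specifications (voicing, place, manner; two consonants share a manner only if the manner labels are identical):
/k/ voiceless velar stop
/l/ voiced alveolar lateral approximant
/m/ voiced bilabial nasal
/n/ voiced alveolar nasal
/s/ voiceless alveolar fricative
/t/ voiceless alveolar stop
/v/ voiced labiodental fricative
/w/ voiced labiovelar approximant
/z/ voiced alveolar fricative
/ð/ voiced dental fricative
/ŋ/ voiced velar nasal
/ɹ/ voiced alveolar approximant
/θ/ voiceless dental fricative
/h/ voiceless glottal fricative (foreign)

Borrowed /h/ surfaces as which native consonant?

/s/ is closest: same manner (fricative), place distance 5 (glottal→alveolar), same voicing; total 5. Next closest is /k/ at distance 6.

s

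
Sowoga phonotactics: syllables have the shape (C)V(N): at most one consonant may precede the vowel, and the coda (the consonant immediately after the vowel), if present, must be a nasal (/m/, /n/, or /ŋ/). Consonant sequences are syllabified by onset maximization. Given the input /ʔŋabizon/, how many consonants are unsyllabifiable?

Syllabifying with onset maximization leaves /ʔ/ stranded (only a nasal (/m/, /n/, or /ŋ/) is licensed in coda position; onsets are limited to one consonant).

1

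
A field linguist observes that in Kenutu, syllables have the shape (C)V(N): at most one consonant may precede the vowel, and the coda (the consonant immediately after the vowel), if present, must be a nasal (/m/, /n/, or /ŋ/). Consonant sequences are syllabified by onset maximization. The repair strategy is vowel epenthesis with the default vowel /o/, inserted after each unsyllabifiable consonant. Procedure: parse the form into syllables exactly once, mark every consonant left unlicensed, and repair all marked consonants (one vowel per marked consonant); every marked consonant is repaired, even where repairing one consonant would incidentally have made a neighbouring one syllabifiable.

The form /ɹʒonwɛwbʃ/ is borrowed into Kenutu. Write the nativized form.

ɹoʒonwɛwoboʃo

Syllabifying with onset maximization leaves /ɹ/, /w/, /b/, /ʃ/ stranded (only a nasal (/m/, /n/, or /ŋ/) is licensed in coda position; onsets are limited to one consonant).
Epenthesis after each stranded consonant: /ɹ/ → /ɹo/, /w/ → /wo/, /b/ → /bo/, /ʃ/ → /ʃo/.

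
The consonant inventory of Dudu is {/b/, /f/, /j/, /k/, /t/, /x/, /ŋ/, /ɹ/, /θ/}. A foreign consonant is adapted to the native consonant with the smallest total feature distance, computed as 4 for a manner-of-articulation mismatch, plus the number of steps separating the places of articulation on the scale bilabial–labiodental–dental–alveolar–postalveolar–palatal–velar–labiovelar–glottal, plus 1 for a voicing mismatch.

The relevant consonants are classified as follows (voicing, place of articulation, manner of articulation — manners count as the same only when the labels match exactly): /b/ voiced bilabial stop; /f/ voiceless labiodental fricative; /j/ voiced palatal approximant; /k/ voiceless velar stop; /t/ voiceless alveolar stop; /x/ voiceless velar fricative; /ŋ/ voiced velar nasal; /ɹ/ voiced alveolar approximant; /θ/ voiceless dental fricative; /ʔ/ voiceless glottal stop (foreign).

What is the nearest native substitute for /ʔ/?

/k/ is closest: same manner (stop), place distance 2 (glottal→velar), same voicing; total 2. Next closest is /t/ at distance 5.

k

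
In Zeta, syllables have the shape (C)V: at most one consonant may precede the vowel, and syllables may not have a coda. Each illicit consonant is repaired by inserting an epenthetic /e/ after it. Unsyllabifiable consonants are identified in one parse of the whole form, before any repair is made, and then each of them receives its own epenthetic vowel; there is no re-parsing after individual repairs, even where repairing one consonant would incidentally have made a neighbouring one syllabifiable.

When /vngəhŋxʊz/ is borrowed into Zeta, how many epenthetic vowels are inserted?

5

The unsyllabifiable consonants are /v/, /n/, /h/, /ŋ/, /z/; each receives one epenthetic vowel.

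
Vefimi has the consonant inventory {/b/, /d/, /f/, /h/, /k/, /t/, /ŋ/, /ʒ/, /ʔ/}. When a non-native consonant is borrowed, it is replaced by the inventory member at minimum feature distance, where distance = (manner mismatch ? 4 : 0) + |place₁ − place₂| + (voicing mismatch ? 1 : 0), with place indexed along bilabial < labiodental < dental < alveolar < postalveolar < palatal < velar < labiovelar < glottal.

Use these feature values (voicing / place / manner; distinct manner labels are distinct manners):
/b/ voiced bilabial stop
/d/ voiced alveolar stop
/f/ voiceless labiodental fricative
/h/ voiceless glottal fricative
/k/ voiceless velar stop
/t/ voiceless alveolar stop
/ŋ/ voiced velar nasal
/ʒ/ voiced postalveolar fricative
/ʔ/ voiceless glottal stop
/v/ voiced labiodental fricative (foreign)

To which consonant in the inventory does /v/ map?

/f/ is closest: same manner (fricative), place distance 0 (labiodental→labiodental), voicing differs (+1); total 1. Next closest is /ʒ/ at distance 3.

f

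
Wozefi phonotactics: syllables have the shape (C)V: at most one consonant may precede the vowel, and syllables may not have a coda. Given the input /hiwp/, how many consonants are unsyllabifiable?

2

Under (C)V, the unsyllabifiable consonants are /w/, /p/ (no codas are permitted; onsets are limited to one consonant).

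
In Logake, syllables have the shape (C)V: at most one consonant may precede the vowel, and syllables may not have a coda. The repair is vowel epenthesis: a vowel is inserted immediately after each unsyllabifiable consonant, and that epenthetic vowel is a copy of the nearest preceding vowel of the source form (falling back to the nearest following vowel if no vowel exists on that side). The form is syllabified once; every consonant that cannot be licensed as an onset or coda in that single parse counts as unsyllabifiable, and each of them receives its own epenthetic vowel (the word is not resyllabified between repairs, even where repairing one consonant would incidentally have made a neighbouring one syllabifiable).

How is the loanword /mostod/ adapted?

mosotodo

Syllabifying with onset maximization leaves /s/, /d/ stranded (no codas are permitted; onsets are limited to one consonant).
Inserting the epenthetic vowel yields /s/ → /so/, /d/ → /do/.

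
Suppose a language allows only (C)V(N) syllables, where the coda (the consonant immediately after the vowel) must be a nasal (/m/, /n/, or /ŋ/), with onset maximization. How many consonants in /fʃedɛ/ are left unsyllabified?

The consonants /f/ cannot be parsed into a legal (C)V(N) syllable (only a nasal (/m/, /n/, or /ŋ/) is licensed in coda position; onsets are limited to one consonant).

1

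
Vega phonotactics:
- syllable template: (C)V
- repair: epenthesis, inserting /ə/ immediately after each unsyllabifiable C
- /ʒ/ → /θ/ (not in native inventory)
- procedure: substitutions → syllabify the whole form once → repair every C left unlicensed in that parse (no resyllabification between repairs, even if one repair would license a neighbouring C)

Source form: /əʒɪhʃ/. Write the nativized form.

Substitution: /ʒ/ → /θ/, giving /əθɪhʃ/.
Syllabifying with onset maximization leaves /h/, /ʃ/ stranded (no codas are permitted; onsets are limited to one consonant).
Each unlicensed consonant becomes the onset of a new syllable: /h/ → /hə/, /ʃ/ → /ʃə/.

əθɪhəʃə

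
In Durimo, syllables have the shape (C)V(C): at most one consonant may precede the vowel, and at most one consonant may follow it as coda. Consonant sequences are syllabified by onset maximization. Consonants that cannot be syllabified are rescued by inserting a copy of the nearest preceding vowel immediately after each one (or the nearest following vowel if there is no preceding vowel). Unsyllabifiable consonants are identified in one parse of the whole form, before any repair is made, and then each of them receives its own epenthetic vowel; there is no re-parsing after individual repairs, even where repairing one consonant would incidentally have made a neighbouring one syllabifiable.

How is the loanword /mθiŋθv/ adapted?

miθiŋθivi

The consonants /m/, /θ/, /v/ cannot be parsed into a legal (C)V(C) syllable (at most one coda consonant is licensed; onsets are limited to one consonant).
Inserting the epenthetic vowel yields /m/ → /mi/, /θ/ → /θi/, /v/ → /vi/.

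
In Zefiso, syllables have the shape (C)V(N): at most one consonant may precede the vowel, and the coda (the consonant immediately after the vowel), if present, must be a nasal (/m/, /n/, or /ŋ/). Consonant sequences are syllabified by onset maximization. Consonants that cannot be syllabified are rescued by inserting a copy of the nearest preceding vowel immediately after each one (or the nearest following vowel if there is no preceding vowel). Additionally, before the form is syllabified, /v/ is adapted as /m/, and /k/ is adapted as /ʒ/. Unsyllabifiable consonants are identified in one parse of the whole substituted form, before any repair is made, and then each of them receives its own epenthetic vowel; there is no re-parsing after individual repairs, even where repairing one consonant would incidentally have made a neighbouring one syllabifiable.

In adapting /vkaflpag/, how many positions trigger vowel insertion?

After substitution the input is /mʒaflpag/.
The unsyllabifiable consonants are /m/, /f/, /l/, /g/; each receives one epenthetic vowel.

4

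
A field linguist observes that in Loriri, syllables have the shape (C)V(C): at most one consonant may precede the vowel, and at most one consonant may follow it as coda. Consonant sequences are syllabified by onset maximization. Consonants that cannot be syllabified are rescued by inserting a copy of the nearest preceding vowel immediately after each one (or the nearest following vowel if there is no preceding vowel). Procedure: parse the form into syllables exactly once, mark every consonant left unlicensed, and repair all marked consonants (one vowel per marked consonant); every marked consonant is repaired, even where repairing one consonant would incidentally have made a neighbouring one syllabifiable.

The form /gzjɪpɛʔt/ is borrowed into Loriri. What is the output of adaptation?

gɪzɪjɪpɛʔtɛ

Syllabifying with onset maximization leaves /g/, /z/, /t/ stranded (at most one coda consonant is licensed; onsets are limited to one consonant).
Inserting the epenthetic vowel yields /g/ → /gɪ/, /z/ → /zɪ/, /t/ → /tɛ/.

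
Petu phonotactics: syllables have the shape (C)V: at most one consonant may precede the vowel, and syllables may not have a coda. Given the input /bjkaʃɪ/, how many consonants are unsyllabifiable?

2

The consonants /b/, /j/ cannot be parsed into a legal (C)V syllable (no codas are permitted; onsets are limited to one consonant).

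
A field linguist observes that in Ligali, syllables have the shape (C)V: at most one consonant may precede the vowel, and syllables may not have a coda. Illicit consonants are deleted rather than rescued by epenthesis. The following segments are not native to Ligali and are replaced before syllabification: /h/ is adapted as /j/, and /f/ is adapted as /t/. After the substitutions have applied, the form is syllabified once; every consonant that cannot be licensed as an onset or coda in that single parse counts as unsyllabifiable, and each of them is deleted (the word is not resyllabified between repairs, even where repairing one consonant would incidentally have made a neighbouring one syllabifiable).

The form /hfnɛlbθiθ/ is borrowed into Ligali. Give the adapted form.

Substitution: /h/ → /j/, /f/ → /t/, giving /jtnɛlbθiθ/.
Under (C)V, the unsyllabifiable consonants are /j/, /t/, /l/, /b/, /θ/ (no codas are permitted; onsets are limited to one consonant).
Each unlicensed consonant is deleted: /j/, /t/, /l/, /b/, /θ/.

nɛθi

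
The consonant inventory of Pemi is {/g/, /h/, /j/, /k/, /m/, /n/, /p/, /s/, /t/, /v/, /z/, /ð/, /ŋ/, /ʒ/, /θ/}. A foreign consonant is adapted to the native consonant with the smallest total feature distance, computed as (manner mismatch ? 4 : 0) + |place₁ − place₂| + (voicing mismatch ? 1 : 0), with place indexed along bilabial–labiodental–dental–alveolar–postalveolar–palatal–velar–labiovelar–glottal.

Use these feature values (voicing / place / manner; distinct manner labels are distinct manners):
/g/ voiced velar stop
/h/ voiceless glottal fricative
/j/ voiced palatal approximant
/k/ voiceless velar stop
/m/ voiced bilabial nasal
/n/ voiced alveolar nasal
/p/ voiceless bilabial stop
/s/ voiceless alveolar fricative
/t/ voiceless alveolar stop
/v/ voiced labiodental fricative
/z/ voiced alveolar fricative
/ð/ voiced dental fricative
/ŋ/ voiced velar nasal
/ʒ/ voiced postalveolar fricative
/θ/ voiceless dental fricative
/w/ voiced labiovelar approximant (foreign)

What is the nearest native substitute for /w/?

j

/j/ is closest: same manner (approximant), place distance 2 (labiovelar→palatal), same voicing; total 2. Next closest is /g/ at distance 5.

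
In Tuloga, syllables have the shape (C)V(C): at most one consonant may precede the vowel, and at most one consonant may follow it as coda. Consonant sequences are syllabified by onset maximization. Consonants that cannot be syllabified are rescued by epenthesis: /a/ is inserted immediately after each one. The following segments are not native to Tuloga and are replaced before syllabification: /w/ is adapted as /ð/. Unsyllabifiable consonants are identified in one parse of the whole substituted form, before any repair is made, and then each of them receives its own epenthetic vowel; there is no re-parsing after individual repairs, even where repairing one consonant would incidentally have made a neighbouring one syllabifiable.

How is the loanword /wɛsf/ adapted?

ðɛsfa

Substitution: /w/ → /ð/, giving /ðɛsf/.
Syllabifying with onset maximization leaves /f/ stranded (at most one coda consonant is licensed; onsets are limited to one consonant).
Epenthesis after each stranded consonant: /f/ → /fa/.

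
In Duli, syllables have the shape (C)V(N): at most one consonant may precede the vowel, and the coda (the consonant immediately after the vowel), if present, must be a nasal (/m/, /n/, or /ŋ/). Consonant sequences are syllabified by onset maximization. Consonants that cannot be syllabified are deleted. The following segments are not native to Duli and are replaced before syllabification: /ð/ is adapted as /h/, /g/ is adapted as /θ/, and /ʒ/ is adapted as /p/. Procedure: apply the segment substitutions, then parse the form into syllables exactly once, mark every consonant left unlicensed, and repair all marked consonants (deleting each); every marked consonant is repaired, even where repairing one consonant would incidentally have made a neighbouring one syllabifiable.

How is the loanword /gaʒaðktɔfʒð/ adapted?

Substitution: /g/ → /θ/, /ʒ/ → /p/, /ð/ → /h/, giving /θapahktɔfph/.
The consonants /h/, /k/, /f/, /p/, /h/ cannot be parsed into a legal (C)V(N) syllable (only a nasal (/m/, /n/, or /ŋ/) is licensed in coda position; onsets are limited to one consonant).
Deleting the stranded consonants removes /h/, /k/, /f/, /p/, /h/.

θapatɔ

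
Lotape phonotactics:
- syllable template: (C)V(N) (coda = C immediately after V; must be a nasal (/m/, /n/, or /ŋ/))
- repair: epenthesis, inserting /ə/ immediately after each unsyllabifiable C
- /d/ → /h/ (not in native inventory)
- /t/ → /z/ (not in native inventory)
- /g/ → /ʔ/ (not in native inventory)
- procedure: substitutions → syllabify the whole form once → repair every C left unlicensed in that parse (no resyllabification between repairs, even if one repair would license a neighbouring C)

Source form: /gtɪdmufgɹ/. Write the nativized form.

ʔəzɪhəmufəʔəɹə

Substitution: /g/ → /ʔ/, /t/ → /z/, /d/ → /h/, giving /ʔzɪhmufʔɹ/.
Under (C)V(N), the unsyllabifiable consonants are /ʔ/, /h/, /f/, /ʔ/, /ɹ/ (only a nasal (/m/, /n/, or /ŋ/) is licensed in coda position; onsets are limited to one consonant).
Each unlicensed consonant becomes the onset of a new syllable: /ʔ/ → /ʔə/, /h/ → /hə/, /f/ → /fə/, /ʔ/ → /ʔə/, /ɹ/ → /ɹə/.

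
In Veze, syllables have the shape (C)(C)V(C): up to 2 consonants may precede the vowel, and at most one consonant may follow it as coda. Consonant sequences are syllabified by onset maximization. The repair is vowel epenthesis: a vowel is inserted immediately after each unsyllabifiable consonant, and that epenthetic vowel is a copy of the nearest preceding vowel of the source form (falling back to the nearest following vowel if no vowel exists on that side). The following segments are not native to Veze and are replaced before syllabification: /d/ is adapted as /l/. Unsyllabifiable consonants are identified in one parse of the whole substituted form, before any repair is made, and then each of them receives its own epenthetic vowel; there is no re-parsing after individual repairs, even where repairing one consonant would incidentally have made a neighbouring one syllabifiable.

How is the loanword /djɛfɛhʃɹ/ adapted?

ljɛfɛhʃɛɹɛ

Substitution: /d/ → /l/, giving /ljɛfɛhʃɹ/.
Under (C)(C)V(C), the unsyllabifiable consonants are /ʃ/, /ɹ/ (at most one coda consonant is licensed; onsets may contain at most 2 consonants).
Epenthesis after each stranded consonant: /ʃ/ → /ʃɛ/, /ɹ/ → /ɹɛ/.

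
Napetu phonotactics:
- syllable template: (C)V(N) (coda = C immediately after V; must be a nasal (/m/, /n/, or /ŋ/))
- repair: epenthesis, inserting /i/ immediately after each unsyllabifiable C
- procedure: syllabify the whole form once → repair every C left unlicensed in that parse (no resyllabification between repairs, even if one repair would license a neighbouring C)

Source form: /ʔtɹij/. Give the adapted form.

Under (C)V(N), the unsyllabifiable consonants are /ʔ/, /t/, /j/ (only a nasal (/m/, /n/, or /ŋ/) is licensed in coda position; onsets are limited to one consonant).
Each unlicensed consonant becomes the onset of a new syllable: /ʔ/ → /ʔi/, /t/ → /ti/, /j/ → /ji/.

ʔitiɹiji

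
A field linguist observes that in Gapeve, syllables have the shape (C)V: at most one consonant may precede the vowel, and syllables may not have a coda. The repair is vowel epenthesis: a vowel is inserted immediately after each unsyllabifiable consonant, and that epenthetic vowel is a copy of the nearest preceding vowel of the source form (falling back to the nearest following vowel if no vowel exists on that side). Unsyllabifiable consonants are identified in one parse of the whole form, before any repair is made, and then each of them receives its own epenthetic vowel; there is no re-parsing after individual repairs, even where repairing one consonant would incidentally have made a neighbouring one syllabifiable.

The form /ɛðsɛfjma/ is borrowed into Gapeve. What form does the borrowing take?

ɛðɛsɛfɛjɛma

Syllabifying with onset maximization leaves /ð/, /f/, /j/ stranded (no codas are permitted; onsets are limited to one consonant).
Epenthesis after each stranded consonant: /ð/ → /ðɛ/, /f/ → /fɛ/, /j/ → /jɛ/.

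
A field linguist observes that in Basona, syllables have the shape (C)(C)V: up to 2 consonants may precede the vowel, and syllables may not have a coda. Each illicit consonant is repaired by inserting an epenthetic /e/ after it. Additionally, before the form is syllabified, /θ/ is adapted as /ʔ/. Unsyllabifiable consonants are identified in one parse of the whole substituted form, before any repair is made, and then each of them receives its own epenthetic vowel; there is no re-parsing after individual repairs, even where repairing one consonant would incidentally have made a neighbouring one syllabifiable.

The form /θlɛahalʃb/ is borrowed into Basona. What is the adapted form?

Substitution: /θ/ → /ʔ/, giving /ʔlɛahalʃb/.
The consonants /l/, /ʃ/, /b/ cannot be parsed into a legal (C)(C)V syllable (no codas are permitted; onsets may contain at most 2 consonants).
Inserting the epenthetic vowel yields /l/ → /le/, /ʃ/ → /ʃe/, /b/ → /be/.

ʔlɛahaleʃebe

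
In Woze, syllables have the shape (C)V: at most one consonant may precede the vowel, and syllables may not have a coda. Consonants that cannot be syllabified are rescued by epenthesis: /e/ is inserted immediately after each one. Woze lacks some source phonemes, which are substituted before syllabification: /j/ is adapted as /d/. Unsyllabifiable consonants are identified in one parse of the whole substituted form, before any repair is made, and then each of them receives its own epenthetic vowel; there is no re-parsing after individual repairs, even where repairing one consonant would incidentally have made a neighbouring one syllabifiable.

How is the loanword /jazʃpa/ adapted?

Substitution: /j/ → /d/, giving /dazʃpa/.
Under (C)V, the unsyllabifiable consonants are /z/, /ʃ/ (no codas are permitted; onsets are limited to one consonant).
Inserting the epenthetic vowel yields /z/ → /ze/, /ʃ/ → /ʃe/.

dazeʃepa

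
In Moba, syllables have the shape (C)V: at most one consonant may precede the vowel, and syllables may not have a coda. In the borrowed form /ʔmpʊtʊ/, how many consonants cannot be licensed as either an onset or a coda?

2

Syllabifying with onset maximization leaves /ʔ/, /m/ stranded (no codas are permitted; onsets are limited to one consonant).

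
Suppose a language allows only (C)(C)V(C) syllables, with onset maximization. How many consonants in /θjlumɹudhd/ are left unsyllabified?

Syllabifying with onset maximization leaves /θ/, /h/, /d/ stranded (at most one coda consonant is licensed; onsets may contain at most 2 consonants).

3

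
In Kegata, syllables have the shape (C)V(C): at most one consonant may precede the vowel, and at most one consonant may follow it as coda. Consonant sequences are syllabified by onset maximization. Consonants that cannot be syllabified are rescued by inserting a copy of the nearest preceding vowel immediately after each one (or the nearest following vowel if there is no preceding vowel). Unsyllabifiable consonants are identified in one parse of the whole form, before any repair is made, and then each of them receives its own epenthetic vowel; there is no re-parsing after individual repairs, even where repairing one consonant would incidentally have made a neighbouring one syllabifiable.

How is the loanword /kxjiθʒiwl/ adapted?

Under (C)V(C), the unsyllabifiable consonants are /k/, /x/, /l/ (at most one coda consonant is licensed; onsets are limited to one consonant).
Each unlicensed consonant becomes the onset of a new syllable: /k/ → /ki/, /x/ → /xi/, /l/ → /li/.

kixijiθʒiwli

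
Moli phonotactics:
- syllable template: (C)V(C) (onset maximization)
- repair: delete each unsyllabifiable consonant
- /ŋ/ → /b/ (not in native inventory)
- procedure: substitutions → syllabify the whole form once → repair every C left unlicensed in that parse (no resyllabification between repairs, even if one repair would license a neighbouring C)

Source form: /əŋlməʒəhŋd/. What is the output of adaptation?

Substitution: /ŋ/ → /b/, giving /əblməʒəhbd/.
The consonants /l/, /b/, /d/ cannot be parsed into a legal (C)V(C) syllable (at most one coda consonant is licensed; onsets are limited to one consonant).
Deletion applies to /l/, /b/, /d/.

əbməʒəh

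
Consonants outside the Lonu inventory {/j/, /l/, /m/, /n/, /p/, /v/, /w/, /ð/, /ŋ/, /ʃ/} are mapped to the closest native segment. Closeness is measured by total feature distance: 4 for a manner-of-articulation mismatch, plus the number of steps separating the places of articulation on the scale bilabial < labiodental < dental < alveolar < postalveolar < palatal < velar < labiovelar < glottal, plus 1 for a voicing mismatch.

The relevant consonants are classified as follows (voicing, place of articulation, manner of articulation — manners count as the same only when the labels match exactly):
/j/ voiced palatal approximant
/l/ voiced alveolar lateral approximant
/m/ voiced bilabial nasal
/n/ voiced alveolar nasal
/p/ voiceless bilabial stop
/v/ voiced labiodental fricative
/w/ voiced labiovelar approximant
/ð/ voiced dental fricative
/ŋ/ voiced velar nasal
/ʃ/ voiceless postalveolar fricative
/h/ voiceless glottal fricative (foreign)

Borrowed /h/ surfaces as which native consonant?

ʃ

/ʃ/ is closest: same manner (fricative), place distance 4 (glottal→postalveolar), same voicing; total 4. Next closest is /w/ at distance 6.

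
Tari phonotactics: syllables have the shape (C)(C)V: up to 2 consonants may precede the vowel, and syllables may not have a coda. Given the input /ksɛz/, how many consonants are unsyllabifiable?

The consonants /z/ cannot be parsed into a legal (C)(C)V syllable (no codas are permitted; onsets may contain at most 2 consonants).

1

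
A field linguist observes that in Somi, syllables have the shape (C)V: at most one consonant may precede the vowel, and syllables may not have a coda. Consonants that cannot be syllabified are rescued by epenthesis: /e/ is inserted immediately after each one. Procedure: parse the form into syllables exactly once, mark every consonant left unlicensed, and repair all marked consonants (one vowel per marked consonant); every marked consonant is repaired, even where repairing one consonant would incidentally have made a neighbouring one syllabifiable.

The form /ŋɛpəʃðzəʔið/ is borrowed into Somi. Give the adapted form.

ŋɛpəʃeðezəʔiðe

Under (C)V, the unsyllabifiable consonants are /ʃ/, /ð/, /ð/ (no codas are permitted; onsets are limited to one consonant).
Each unlicensed consonant becomes the onset of a new syllable: /ʃ/ → /ʃe/, /ð/ → /ðe/, /ð/ → /ðe/.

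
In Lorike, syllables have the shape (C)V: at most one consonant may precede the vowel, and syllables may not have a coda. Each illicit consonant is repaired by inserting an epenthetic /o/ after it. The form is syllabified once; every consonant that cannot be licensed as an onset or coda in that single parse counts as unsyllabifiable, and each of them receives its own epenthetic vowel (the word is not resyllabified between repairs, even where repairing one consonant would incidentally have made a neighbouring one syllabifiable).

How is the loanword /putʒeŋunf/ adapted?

putoʒeŋunofo

Under (C)V, the unsyllabifiable consonants are /t/, /n/, /f/ (no codas are permitted; onsets are limited to one consonant).
Inserting the epenthetic vowel yields /t/ → /to/, /n/ → /no/, /f/ → /fo/.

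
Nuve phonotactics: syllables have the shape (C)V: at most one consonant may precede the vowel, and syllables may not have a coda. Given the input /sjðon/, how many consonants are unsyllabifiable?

Syllabifying with onset maximization leaves /s/, /j/, /n/ stranded (no codas are permitted; onsets are limited to one consonant).

3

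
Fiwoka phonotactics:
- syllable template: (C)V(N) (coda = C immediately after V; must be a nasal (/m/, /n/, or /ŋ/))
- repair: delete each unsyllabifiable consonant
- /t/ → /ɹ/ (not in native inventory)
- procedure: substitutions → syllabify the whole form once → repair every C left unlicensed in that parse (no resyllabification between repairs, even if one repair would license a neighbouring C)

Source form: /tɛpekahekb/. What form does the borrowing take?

Substitution: /t/ → /ɹ/, giving /ɹɛpekahekb/.
Syllabifying with onset maximization leaves /k/, /b/ stranded (only a nasal (/m/, /n/, or /ŋ/) is licensed in coda position; onsets are limited to one consonant).
Each unlicensed consonant is deleted: /k/, /b/.

ɹɛpekahe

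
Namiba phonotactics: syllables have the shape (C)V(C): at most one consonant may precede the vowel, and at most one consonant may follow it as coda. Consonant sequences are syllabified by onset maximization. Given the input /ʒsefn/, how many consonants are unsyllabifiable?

2

Under (C)V(C), the unsyllabifiable consonants are /ʒ/, /n/ (at most one coda consonant is licensed; onsets are limited to one consonant).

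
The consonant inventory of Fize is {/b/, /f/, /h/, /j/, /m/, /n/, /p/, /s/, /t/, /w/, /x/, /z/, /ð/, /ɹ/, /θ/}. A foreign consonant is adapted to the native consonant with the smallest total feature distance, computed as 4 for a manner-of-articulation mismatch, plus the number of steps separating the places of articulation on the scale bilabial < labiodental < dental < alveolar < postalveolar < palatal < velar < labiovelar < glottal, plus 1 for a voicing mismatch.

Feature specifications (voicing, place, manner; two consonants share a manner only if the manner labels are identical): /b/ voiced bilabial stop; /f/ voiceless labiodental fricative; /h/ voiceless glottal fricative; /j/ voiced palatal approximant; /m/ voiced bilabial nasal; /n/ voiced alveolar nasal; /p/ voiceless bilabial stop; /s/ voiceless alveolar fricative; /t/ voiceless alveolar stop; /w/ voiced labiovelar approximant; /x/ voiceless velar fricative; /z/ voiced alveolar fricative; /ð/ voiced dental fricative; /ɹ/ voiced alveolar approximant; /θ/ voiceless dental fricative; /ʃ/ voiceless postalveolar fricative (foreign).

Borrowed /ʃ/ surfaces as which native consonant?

/s/ is closest: same manner (fricative), place distance 1 (postalveolar→alveolar), same voicing; total 1. Next closest is /x/ at distance 2.

s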